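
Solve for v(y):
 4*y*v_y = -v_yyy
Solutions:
 v(y) = C1 + Integral(C2*airyai(-2^(2/3)*y) + C3*airybi(-2^(2/3)*y), y)


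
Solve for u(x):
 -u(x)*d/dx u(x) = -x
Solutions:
 u(x) = -sqrt(C1 + x^2)
 u(x) = sqrt(C1 + x^2)


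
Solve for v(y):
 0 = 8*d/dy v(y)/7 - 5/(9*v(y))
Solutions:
 v(y) = -sqrt(C1 + 35*y)/6
 v(y) = sqrt(C1 + 35*y)/6


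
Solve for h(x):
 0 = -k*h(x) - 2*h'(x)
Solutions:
 h(x) = C1*exp(-k*x/2)


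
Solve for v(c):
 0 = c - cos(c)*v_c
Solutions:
 v(c) = C1 + Integral(c/cos(c), c)


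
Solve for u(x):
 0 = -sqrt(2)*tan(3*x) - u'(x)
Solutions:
 u(x) = C1 + sqrt(2)*log(cos(3*x))/3


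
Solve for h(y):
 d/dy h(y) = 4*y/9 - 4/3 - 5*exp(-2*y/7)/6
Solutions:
 h(y) = C1 + 2*y^2/9 - 4*y/3 + 35*exp(-2*y/7)/12


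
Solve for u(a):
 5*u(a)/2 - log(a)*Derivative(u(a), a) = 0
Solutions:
 u(a) = C1*exp(5*li(a)/2)


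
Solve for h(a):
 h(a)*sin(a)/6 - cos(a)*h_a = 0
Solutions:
 h(a) = C1/cos(a)^(1/6)


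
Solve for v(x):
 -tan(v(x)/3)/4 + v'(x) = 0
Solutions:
 v(x) = -3*asin(C1*exp(x/12)) + 3*pi
 v(x) = 3*asin(C1*exp(x/12))


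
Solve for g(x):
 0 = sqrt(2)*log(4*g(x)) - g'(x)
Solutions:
 -sqrt(2)*Integral(1/(log(_y) + 2*log(2)), (_y, g(x)))/2 = C1 - x


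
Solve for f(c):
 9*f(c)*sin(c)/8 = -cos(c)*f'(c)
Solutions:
 f(c) = C1*cos(c)^(9/8)


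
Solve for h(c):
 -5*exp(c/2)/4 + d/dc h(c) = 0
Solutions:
 h(c) = C1 + 5*exp(c/2)/2


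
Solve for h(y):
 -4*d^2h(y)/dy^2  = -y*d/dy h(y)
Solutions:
 h(y) = C1 + C2*erfi(sqrt(2)*y/4)


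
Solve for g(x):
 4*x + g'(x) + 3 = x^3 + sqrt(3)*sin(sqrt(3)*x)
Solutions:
 g(x) = C1 + x^4/4 - 2*x^2 - 3*x - cos(sqrt(3)*x)


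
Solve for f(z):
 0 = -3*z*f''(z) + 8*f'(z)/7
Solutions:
 f(z) = C1 + C2*z^(29/21)


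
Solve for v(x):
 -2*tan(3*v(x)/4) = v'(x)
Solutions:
 v(x) = -4*asin(C1*exp(-3*x/2))/3 + 4*pi/3
 v(x) = 4*asin(C1*exp(-3*x/2))/3


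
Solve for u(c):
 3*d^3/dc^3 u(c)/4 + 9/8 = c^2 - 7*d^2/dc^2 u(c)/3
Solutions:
 u(c) = C1 + C2*c + C3*exp(-28*c/9) + c^4/28 - 9*c^3/196 - 135*c^2/686


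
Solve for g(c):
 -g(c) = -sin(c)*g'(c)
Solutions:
 g(c) = C1*sqrt(cos(c) - 1)/sqrt(cos(c) + 1)


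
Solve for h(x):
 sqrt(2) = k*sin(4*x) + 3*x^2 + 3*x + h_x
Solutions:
 h(x) = C1 + k*cos(4*x)/4 - x^3 - 3*x^2/2 + sqrt(2)*x


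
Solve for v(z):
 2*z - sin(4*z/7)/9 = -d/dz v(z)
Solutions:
 v(z) = C1 - z^2 - 7*cos(4*z/7)/36


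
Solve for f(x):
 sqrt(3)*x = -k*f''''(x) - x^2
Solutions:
 f(x) = C1 + C2*x + C3*x^2 + C4*x^3 - x^6/(360*k) - sqrt(3)*x^5/(120*k)


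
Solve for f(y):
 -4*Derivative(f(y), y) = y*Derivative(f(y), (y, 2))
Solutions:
 f(y) = C1 + C2/y^3


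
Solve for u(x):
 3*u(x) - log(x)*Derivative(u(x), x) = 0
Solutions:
 u(x) = C1*exp(3*li(x))


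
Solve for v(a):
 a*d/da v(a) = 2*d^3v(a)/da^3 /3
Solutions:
 v(a) = C1 + Integral(C2*airyai(2^(2/3)*3^(1/3)*a/2) + C3*airybi(2^(2/3)*3^(1/3)*a/2), a)


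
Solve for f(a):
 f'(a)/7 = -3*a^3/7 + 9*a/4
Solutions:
 f(a) = C1 - 3*a^4/4 + 63*a^2/8


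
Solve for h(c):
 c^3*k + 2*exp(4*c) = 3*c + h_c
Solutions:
 h(c) = C1 + c^4*k/4 - 3*c^2/2 + exp(4*c)/2


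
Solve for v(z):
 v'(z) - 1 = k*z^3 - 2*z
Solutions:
 v(z) = C1 + k*z^4/4 - z^2 + z


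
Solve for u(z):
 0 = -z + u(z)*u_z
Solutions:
 u(z) = -sqrt(C1 + z^2)
 u(z) = sqrt(C1 + z^2)


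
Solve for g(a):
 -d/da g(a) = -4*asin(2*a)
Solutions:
 g(a) = C1 + 4*a*asin(2*a) + 2*sqrt(1 - 4*a^2)


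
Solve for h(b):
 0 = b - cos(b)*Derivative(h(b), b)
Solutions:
 h(b) = C1 + Integral(b/cos(b), b)


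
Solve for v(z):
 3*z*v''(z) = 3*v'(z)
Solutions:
 v(z) = C1 + C2*z^2


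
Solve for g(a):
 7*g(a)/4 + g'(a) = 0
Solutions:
 g(a) = C1*exp(-7*a/4)


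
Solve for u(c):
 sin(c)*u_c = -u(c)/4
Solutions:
 u(c) = C1*(cos(c) + 1)^(1/8)/(cos(c) - 1)^(1/8)


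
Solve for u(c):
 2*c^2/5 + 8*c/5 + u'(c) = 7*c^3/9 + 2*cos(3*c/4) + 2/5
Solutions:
 u(c) = C1 + 7*c^4/36 - 2*c^3/15 - 4*c^2/5 + 2*c/5 + 8*sin(3*c/4)/3


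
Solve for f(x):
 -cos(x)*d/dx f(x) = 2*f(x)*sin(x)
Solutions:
 f(x) = C1*cos(x)^2


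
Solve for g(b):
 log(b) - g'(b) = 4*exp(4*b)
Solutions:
 g(b) = C1 + b*log(b) - b - exp(4*b)


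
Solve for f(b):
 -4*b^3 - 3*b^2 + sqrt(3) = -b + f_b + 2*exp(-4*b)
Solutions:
 f(b) = C1 - b^4 - b^3 + b^2/2 + sqrt(3)*b + exp(-4*b)/2


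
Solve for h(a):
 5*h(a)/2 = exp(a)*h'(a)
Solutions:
 h(a) = C1*exp(-5*exp(-a)/2)


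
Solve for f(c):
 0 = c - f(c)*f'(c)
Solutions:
 f(c) = -sqrt(C1 + c^2)
 f(c) = sqrt(C1 + c^2)


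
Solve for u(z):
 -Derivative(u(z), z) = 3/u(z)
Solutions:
 u(z) = -sqrt(C1 - 6*z)
 u(z) = sqrt(C1 - 6*z)


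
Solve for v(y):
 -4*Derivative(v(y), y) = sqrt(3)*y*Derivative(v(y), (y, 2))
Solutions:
 v(y) = C1 + C2*y^(1 - 4*sqrt(3)/3)


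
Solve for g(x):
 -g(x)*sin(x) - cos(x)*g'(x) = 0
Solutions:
 g(x) = C1*cos(x)


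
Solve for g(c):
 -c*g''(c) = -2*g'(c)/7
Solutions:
 g(c) = C1 + C2*c^(9/7)


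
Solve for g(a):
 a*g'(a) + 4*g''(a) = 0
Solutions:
 g(a) = C1 + C2*erf(sqrt(2)*a/4)


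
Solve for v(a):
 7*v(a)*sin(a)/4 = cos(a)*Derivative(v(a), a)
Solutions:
 v(a) = C1/cos(a)^(7/4)


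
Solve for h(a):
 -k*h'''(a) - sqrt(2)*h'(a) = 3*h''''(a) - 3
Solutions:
 h(a) = C1 + C2*exp(-a*(2*2^(1/3)*k^2/(2*k^3 + sqrt(-4*k^6 + (2*k^3 + 243*sqrt(2))^2) + 243*sqrt(2))^(1/3) + 2*k + 2^(2/3)*(2*k^3 + sqrt(-4*k^6 + (2*k^3 + 243*sqrt(2))^2) + 243*sqrt(2))^(1/3))/18) + C3*exp(a*(-8*2^(1/3)*k^2/((-1 + sqrt(3)*I)*(2*k^3 + sqrt(-4*k^6 + (2*k^3 + 243*sqrt(2))^2) + 243*sqrt(2))^(1/3)) - 4*k + 2^(2/3)*(2*k^3 + sqrt(-4*k^6 + (2*k^3 + 243*sqrt(2))^2) + 243*sqrt(2))^(1/3) - 2^(2/3)*sqrt(3)*I*(2*k^3 + sqrt(-4*k^6 + (2*k^3 + 243*sqrt(2))^2) + 243*sqrt(2))^(1/3))/36) + C4*exp(a*(8*2^(1/3)*k^2/((1 + sqrt(3)*I)*(2*k^3 + sqrt(-4*k^6 + (2*k^3 + 243*sqrt(2))^2) + 243*sqrt(2))^(1/3)) - 4*k + 2^(2/3)*(2*k^3 + sqrt(-4*k^6 + (2*k^3 + 243*sqrt(2))^2) + 243*sqrt(2))^(1/3) + 2^(2/3)*sqrt(3)*I*(2*k^3 + sqrt(-4*k^6 + (2*k^3 + 243*sqrt(2))^2) + 243*sqrt(2))^(1/3))/36) + 3*sqrt(2)*a/2


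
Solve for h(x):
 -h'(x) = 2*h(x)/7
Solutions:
 h(x) = C1*exp(-2*x/7)


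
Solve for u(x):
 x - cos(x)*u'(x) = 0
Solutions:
 u(x) = C1 + Integral(x/cos(x), x)


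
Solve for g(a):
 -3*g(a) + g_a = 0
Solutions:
 g(a) = C1*exp(3*a)


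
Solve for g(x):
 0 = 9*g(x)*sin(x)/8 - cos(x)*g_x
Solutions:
 g(x) = C1/cos(x)^(9/8)


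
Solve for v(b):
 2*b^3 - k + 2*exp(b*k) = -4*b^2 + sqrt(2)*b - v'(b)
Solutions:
 v(b) = C1 - b^4/2 - 4*b^3/3 + sqrt(2)*b^2/2 + b*k - 2*exp(b*k)/k


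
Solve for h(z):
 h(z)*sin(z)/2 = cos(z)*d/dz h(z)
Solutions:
 h(z) = C1/sqrt(cos(z))


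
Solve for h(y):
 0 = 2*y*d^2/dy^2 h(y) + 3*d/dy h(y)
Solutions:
 h(y) = C1 + C2/sqrt(y)


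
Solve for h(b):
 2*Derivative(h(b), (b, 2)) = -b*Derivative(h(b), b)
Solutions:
 h(b) = C1 + C2*erf(b/2)


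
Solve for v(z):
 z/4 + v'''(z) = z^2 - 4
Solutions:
 v(z) = C1 + C2*z + C3*z^2 + z^5/60 - z^4/96 - 2*z^3/3


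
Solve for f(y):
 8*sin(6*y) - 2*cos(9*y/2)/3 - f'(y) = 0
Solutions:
 f(y) = C1 - 4*sin(9*y/2)/27 - 4*cos(6*y)/3


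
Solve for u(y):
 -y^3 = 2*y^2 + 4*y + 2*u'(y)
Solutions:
 u(y) = C1 - y^4/8 - y^3/3 - y^2


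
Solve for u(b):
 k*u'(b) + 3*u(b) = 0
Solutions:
 u(b) = C1*exp(-3*b/k)


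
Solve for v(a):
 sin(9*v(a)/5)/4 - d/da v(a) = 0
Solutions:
 -a/4 + 5*log(cos(9*v(a)/5) - 1)/18 - 5*log(cos(9*v(a)/5) + 1)/18 = C1


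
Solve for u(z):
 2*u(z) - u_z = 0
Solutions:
 u(z) = C1*exp(2*z)


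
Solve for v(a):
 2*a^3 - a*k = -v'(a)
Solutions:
 v(a) = C1 - a^4/2 + a^2*k/2


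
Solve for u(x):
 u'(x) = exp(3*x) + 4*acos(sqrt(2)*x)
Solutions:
 u(x) = C1 + 4*x*acos(sqrt(2)*x) - 2*sqrt(2)*sqrt(1 - 2*x^2) + exp(3*x)/3


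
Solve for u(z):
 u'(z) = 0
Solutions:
 u(z) = C1


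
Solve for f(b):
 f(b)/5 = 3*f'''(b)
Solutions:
 f(b) = C3*exp(15^(2/3)*b/15) + (C1*sin(3^(1/6)*5^(2/3)*b/10) + C2*cos(3^(1/6)*5^(2/3)*b/10))*exp(-15^(2/3)*b/30)


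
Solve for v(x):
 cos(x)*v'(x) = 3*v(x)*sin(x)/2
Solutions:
 v(x) = C1/cos(x)^(3/2)


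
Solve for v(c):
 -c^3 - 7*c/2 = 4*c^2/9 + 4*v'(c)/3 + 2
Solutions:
 v(c) = C1 - 3*c^4/16 - c^3/9 - 21*c^2/16 - 3*c/2


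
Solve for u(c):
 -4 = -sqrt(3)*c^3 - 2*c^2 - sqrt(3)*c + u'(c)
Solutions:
 u(c) = C1 + sqrt(3)*c^4/4 + 2*c^3/3 + sqrt(3)*c^2/2 - 4*c


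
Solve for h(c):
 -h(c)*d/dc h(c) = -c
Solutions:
 h(c) = -sqrt(C1 + c^2)
 h(c) = sqrt(C1 + c^2)


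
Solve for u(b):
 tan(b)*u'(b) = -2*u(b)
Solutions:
 u(b) = C1/sin(b)^2


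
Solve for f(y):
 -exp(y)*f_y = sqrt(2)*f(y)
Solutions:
 f(y) = C1*exp(sqrt(2)*exp(-y))


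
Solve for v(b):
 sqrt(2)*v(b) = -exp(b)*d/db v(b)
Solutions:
 v(b) = C1*exp(sqrt(2)*exp(-b))


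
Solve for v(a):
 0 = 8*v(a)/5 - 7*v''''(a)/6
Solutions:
 v(a) = C1*exp(-2*3^(1/4)*35^(3/4)*a/35) + C2*exp(2*3^(1/4)*35^(3/4)*a/35) + C3*sin(2*3^(1/4)*35^(3/4)*a/35) + C4*cos(2*3^(1/4)*35^(3/4)*a/35)


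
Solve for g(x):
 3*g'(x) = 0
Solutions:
 g(x) = C1


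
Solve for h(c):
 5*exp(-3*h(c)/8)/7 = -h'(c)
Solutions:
 h(c) = 8*log(C1 - 15*c/56)/3
 h(c) = 8*log(7^(2/3)*(-3^(1/3) - 3^(5/6)*I)*(C1 - 5*c)^(1/3)/28)
 h(c) = 8*log(7^(2/3)*(-3^(1/3) + 3^(5/6)*I)*(C1 - 5*c)^(1/3)/28)


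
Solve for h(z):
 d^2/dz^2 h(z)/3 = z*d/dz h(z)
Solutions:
 h(z) = C1 + C2*erfi(sqrt(6)*z/2)


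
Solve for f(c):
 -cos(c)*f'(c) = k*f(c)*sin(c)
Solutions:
 f(c) = C1*exp(k*log(cos(c)))


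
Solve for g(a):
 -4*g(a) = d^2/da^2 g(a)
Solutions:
 g(a) = C1*sin(2*a) + C2*cos(2*a)


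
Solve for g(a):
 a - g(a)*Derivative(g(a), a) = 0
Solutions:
 g(a) = -sqrt(C1 + a^2)
 g(a) = sqrt(C1 + a^2)


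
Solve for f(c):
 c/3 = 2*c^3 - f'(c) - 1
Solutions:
 f(c) = C1 + c^4/2 - c^2/6 - c


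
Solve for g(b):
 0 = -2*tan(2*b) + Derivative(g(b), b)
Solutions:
 g(b) = C1 - log(cos(2*b))


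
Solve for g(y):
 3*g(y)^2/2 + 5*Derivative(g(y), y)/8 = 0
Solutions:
 g(y) = 5/(C1 + 12*y)


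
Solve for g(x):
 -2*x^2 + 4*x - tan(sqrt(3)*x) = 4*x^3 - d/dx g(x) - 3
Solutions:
 g(x) = C1 + x^4 + 2*x^3/3 - 2*x^2 - 3*x - sqrt(3)*log(cos(sqrt(3)*x))/3


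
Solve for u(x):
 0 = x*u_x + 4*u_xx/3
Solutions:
 u(x) = C1 + C2*erf(sqrt(6)*x/4)


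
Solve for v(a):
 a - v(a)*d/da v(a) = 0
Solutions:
 v(a) = -sqrt(C1 + a^2)
 v(a) = sqrt(C1 + a^2)


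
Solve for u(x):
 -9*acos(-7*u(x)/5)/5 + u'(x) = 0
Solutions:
 Integral(1/acos(-7*_y/5), (_y, u(x))) = C1 + 9*x/5


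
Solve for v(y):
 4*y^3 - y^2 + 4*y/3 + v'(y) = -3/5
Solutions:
 v(y) = C1 - y^4 + y^3/3 - 2*y^2/3 - 3*y/5


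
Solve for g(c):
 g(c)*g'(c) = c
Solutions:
 g(c) = -sqrt(C1 + c^2)
 g(c) = sqrt(C1 + c^2)


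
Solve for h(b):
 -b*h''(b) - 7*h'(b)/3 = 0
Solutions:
 h(b) = C1 + C2/b^(4/3)


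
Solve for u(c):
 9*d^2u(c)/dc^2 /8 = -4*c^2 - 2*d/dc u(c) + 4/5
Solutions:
 u(c) = C1 + C2*exp(-16*c/9) - 2*c^3/3 + 9*c^2/8 - 277*c/320


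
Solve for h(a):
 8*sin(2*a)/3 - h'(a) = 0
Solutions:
 h(a) = C1 - 4*cos(2*a)/3


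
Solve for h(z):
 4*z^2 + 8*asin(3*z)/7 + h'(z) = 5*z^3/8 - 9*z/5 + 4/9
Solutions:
 h(z) = C1 + 5*z^4/32 - 4*z^3/3 - 9*z^2/10 - 8*z*asin(3*z)/7 + 4*z/9 - 8*sqrt(1 - 9*z^2)/21


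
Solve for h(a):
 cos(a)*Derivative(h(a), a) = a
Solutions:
 h(a) = C1 + Integral(a/cos(a), a)


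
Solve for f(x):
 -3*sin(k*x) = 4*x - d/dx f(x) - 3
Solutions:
 f(x) = C1 + 2*x^2 - 3*x - 3*cos(k*x)/k


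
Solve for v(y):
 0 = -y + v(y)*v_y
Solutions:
 v(y) = -sqrt(C1 + y^2)
 v(y) = sqrt(C1 + y^2)


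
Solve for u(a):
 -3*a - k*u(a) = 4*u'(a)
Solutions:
 u(a) = C1*exp(-a*k/4) - 3*a/k + 12/k^2


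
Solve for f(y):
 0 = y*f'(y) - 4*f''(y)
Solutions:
 f(y) = C1 + C2*erfi(sqrt(2)*y/4)


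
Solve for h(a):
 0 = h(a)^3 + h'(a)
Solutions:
 h(a) = -sqrt(2)*sqrt(-1/(C1 - a))/2
 h(a) = sqrt(2)*sqrt(-1/(C1 - a))/2


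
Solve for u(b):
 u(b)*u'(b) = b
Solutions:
 u(b) = -sqrt(C1 + b^2)
 u(b) = sqrt(C1 + b^2)


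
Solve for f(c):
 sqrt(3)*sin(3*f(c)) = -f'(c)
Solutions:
 f(c) = -acos((-C1 - exp(6*sqrt(3)*c))/(C1 - exp(6*sqrt(3)*c)))/3 + 2*pi/3
 f(c) = acos((-C1 - exp(6*sqrt(3)*c))/(C1 - exp(6*sqrt(3)*c)))/3


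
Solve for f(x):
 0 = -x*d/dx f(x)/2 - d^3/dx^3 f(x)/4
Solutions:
 f(x) = C1 + Integral(C2*airyai(-2^(1/3)*x) + C3*airybi(-2^(1/3)*x), x)


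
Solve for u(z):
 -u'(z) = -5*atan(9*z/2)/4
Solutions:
 u(z) = C1 + 5*z*atan(9*z/2)/4 - 5*log(81*z^2 + 4)/36


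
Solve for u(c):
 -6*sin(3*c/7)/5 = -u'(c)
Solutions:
 u(c) = C1 - 14*cos(3*c/7)/5


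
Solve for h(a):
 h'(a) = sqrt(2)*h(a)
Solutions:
 h(a) = C1*exp(sqrt(2)*a)


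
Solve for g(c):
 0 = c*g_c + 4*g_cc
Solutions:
 g(c) = C1 + C2*erf(sqrt(2)*c/4)


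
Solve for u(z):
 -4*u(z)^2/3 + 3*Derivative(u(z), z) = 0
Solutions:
 u(z) = -9/(C1 + 4*z)


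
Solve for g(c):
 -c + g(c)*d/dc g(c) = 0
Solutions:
 g(c) = -sqrt(C1 + c^2)
 g(c) = sqrt(C1 + c^2)


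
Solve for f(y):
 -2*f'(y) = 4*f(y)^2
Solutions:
 f(y) = 1/(C1 + 2*y)


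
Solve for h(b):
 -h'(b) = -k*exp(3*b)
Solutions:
 h(b) = C1 + k*exp(3*b)/3


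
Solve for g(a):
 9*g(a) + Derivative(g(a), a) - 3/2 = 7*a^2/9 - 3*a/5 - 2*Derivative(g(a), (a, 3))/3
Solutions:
 g(a) = C1*exp(-2^(1/3)*a*(-(27 + sqrt(731))^(1/3) + 2^(1/3)/(27 + sqrt(731))^(1/3))/4)*sin(2^(1/3)*sqrt(3)*a*(2^(1/3)/(27 + sqrt(731))^(1/3) + (27 + sqrt(731))^(1/3))/4) + C2*exp(-2^(1/3)*a*(-(27 + sqrt(731))^(1/3) + 2^(1/3)/(27 + sqrt(731))^(1/3))/4)*cos(2^(1/3)*sqrt(3)*a*(2^(1/3)/(27 + sqrt(731))^(1/3) + (27 + sqrt(731))^(1/3))/4) + C3*exp(2^(1/3)*a*(-(27 + sqrt(731))^(1/3) + 2^(1/3)/(27 + sqrt(731))^(1/3))/2) + 7*a^2/81 - 313*a/3645 + 11561/65610


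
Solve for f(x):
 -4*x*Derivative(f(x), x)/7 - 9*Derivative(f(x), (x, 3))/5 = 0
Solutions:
 f(x) = C1 + Integral(C2*airyai(-2940^(1/3)*x/21) + C3*airybi(-2940^(1/3)*x/21), x)


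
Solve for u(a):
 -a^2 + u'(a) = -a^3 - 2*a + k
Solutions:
 u(a) = C1 - a^4/4 + a^3/3 - a^2 + a*k


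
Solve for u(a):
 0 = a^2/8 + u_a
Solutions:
 u(a) = C1 - a^3/24


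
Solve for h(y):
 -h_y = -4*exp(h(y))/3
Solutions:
 h(y) = log(-1/(C1 + 4*y)) + log(3)


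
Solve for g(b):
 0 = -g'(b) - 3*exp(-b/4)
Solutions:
 g(b) = C1 + 12*exp(-b/4)


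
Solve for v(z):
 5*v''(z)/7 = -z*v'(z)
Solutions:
 v(z) = C1 + C2*erf(sqrt(70)*z/10)


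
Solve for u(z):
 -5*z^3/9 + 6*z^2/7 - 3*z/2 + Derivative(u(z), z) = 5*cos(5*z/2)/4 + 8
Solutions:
 u(z) = C1 + 5*z^4/36 - 2*z^3/7 + 3*z^2/4 + 8*z + sin(5*z/2)/2


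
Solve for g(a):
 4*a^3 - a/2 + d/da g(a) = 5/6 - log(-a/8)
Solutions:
 g(a) = C1 - a^4 + a^2/4 - a*log(-a) + a*(11/6 + 3*log(2))


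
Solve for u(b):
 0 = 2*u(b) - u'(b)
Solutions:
 u(b) = C1*exp(2*b)


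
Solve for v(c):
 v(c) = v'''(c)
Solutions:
 v(c) = C3*exp(c) + (C1*sin(sqrt(3)*c/2) + C2*cos(sqrt(3)*c/2))*exp(-c/2)


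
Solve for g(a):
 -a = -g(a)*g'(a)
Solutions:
 g(a) = -sqrt(C1 + a^2)
 g(a) = sqrt(C1 + a^2)


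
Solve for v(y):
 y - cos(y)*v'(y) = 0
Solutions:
 v(y) = C1 + Integral(y/cos(y), y)


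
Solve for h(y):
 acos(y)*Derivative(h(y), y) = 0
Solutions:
 h(y) = C1


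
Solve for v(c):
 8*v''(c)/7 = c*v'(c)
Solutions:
 v(c) = C1 + C2*erfi(sqrt(7)*c/4)


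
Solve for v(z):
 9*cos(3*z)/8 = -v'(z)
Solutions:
 v(z) = C1 - 3*sin(3*z)/8


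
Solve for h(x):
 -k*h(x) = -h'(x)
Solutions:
 h(x) = C1*exp(k*x)


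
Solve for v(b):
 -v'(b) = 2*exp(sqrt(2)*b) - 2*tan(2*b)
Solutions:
 v(b) = C1 - sqrt(2)*exp(sqrt(2)*b) - log(cos(2*b))


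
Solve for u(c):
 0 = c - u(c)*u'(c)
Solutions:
 u(c) = -sqrt(C1 + c^2)
 u(c) = sqrt(C1 + c^2)


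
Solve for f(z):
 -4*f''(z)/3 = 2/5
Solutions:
 f(z) = C1 + C2*z - 3*z^2/20


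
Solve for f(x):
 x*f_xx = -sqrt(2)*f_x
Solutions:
 f(x) = C1 + C2*x^(1 - sqrt(2))


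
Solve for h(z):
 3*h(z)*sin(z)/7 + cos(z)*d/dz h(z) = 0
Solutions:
 h(z) = C1*cos(z)^(3/7)


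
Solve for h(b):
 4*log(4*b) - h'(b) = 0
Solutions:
 h(b) = C1 + 4*b*log(b) - 4*b + b*log(256)


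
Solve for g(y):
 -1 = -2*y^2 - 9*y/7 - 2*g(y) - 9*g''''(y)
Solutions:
 g(y) = -y^2 - 9*y/14 + (C1*sin(2^(3/4)*sqrt(3)*y/6) + C2*cos(2^(3/4)*sqrt(3)*y/6))*exp(-2^(3/4)*sqrt(3)*y/6) + (C3*sin(2^(3/4)*sqrt(3)*y/6) + C4*cos(2^(3/4)*sqrt(3)*y/6))*exp(2^(3/4)*sqrt(3)*y/6) + 1/2


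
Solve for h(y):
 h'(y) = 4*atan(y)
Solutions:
 h(y) = C1 + 4*y*atan(y) - 2*log(y^2 + 1)


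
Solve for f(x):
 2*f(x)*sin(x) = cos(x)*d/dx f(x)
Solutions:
 f(x) = C1/cos(x)^2


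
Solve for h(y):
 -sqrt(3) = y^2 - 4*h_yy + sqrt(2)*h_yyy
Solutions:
 h(y) = C1 + C2*y + C3*exp(2*sqrt(2)*y) + y^4/48 + sqrt(2)*y^3/48 + y^2*(1 + 4*sqrt(3))/32


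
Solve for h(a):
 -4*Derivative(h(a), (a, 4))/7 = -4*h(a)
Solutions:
 h(a) = C1*exp(-7^(1/4)*a) + C2*exp(7^(1/4)*a) + C3*sin(7^(1/4)*a) + C4*cos(7^(1/4)*a)


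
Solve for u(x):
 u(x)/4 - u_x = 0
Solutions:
 u(x) = C1*exp(x/4)


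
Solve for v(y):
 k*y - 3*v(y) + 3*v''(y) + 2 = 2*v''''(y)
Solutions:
 v(y) = k*y/3 + (C1*sin(2^(3/4)*3^(1/4)*y*sin(atan(sqrt(15)/3)/2)/2) + C2*cos(2^(3/4)*3^(1/4)*y*sin(atan(sqrt(15)/3)/2)/2))*exp(-2^(3/4)*3^(1/4)*y*cos(atan(sqrt(15)/3)/2)/2) + (C3*sin(2^(3/4)*3^(1/4)*y*sin(atan(sqrt(15)/3)/2)/2) + C4*cos(2^(3/4)*3^(1/4)*y*sin(atan(sqrt(15)/3)/2)/2))*exp(2^(3/4)*3^(1/4)*y*cos(atan(sqrt(15)/3)/2)/2) + 2/3


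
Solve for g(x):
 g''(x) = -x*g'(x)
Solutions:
 g(x) = C1 + C2*erf(sqrt(2)*x/2)


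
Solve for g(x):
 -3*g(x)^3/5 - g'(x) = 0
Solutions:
 g(x) = -sqrt(10)*sqrt(-1/(C1 - 3*x))/2
 g(x) = sqrt(10)*sqrt(-1/(C1 - 3*x))/2


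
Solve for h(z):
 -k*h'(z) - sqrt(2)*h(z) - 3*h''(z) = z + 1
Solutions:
 h(z) = C1*exp(z*(-k + sqrt(k^2 - 12*sqrt(2)))/6) + C2*exp(-z*(k + sqrt(k^2 - 12*sqrt(2)))/6) + k/2 - sqrt(2)*z/2 - sqrt(2)/2


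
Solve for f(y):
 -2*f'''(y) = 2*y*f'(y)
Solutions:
 f(y) = C1 + Integral(C2*airyai(-y) + C3*airybi(-y), y)


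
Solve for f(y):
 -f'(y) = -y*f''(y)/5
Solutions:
 f(y) = C1 + C2*y^6


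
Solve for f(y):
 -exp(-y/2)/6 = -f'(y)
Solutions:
 f(y) = C1 - exp(-y/2)/3


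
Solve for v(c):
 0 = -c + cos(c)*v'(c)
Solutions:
 v(c) = C1 + Integral(c/cos(c), c)


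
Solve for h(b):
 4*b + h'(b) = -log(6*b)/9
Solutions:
 h(b) = C1 - 2*b^2 - b*log(b)/9 - b*log(6)/9 + b/9


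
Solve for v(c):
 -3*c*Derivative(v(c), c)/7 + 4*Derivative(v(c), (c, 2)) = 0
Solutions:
 v(c) = C1 + C2*erfi(sqrt(42)*c/28)


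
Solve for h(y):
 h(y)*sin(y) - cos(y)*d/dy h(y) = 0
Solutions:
 h(y) = C1/cos(y)


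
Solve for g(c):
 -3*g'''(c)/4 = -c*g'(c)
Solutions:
 g(c) = C1 + Integral(C2*airyai(6^(2/3)*c/3) + C3*airybi(6^(2/3)*c/3), c)


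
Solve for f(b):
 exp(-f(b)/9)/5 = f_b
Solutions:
 f(b) = 9*log(C1 + b/45)


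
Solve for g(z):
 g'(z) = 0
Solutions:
 g(z) = C1


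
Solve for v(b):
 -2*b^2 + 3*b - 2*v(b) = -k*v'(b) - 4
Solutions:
 v(b) = C1*exp(2*b/k) - b^2 - b*k + 3*b/2 - k^2/2 + 3*k/4 + 2


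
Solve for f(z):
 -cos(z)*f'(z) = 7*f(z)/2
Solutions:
 f(z) = C1*(sin(z) - 1)^(7/4)/(sin(z) + 1)^(7/4)


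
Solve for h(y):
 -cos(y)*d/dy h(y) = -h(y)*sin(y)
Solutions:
 h(y) = C1/cos(y)


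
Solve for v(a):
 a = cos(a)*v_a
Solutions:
 v(a) = C1 + Integral(a/cos(a), a)


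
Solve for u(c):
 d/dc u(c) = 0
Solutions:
 u(c) = C1


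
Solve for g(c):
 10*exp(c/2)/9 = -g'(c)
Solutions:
 g(c) = C1 - 20*exp(c/2)/9


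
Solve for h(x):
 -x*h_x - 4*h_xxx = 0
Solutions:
 h(x) = C1 + Integral(C2*airyai(-2^(1/3)*x/2) + C3*airybi(-2^(1/3)*x/2), x)


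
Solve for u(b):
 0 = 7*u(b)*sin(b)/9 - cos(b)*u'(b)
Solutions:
 u(b) = C1/cos(b)^(7/9)


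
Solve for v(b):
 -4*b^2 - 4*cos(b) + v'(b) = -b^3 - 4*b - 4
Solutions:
 v(b) = C1 - b^4/4 + 4*b^3/3 - 2*b^2 - 4*b + 4*sin(b)


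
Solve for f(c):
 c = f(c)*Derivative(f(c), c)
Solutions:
 f(c) = -sqrt(C1 + c^2)
 f(c) = sqrt(C1 + c^2)


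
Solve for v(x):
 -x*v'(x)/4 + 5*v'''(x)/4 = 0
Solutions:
 v(x) = C1 + Integral(C2*airyai(5^(2/3)*x/5) + C3*airybi(5^(2/3)*x/5), x)


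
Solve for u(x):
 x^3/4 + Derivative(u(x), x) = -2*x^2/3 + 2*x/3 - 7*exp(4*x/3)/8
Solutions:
 u(x) = C1 - x^4/16 - 2*x^3/9 + x^2/3 - 21*exp(4*x/3)/32


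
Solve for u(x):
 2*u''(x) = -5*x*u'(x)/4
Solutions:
 u(x) = C1 + C2*erf(sqrt(5)*x/4)


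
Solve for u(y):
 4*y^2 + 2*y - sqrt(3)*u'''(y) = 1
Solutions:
 u(y) = C1 + C2*y + C3*y^2 + sqrt(3)*y^5/45 + sqrt(3)*y^4/36 - sqrt(3)*y^3/18


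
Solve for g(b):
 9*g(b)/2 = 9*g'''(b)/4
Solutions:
 g(b) = C3*exp(2^(1/3)*b) + (C1*sin(2^(1/3)*sqrt(3)*b/2) + C2*cos(2^(1/3)*sqrt(3)*b/2))*exp(-2^(1/3)*b/2)


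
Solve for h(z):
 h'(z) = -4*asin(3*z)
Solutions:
 h(z) = C1 - 4*z*asin(3*z) - 4*sqrt(1 - 9*z^2)/3


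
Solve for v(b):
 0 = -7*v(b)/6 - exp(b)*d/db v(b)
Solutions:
 v(b) = C1*exp(7*exp(-b)/6)


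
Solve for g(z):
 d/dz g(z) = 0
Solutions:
 g(z) = C1


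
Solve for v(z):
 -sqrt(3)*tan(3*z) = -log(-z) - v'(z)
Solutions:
 v(z) = C1 - z*log(-z) + z - sqrt(3)*log(cos(3*z))/3


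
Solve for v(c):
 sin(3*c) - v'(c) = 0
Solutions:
 v(c) = C1 - cos(3*c)/3


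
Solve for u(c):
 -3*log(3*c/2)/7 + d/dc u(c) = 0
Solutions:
 u(c) = C1 + 3*c*log(c)/7 - 3*c/7 - 3*c*log(2)/7 + 3*c*log(3)/7


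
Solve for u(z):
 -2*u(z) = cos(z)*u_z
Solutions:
 u(z) = C1*(sin(z) - 1)/(sin(z) + 1)


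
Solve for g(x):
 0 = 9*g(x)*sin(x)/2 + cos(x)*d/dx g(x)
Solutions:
 g(x) = C1*cos(x)^(9/2)


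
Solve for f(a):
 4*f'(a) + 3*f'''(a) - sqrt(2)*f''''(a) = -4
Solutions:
 f(a) = C1 + C2*exp(a*(-2*(sqrt(3) + 5*sqrt(2)/4)^(1/3) - 1/(sqrt(3) + 5*sqrt(2)/4)^(1/3) + 2*sqrt(2))/4)*sin(sqrt(3)*a*(-2*(sqrt(3) + 5*sqrt(2)/4)^(1/3) + (sqrt(3) + 5*sqrt(2)/4)^(-1/3))/4) + C3*exp(a*(-2*(sqrt(3) + 5*sqrt(2)/4)^(1/3) - 1/(sqrt(3) + 5*sqrt(2)/4)^(1/3) + 2*sqrt(2))/4)*cos(sqrt(3)*a*(-2*(sqrt(3) + 5*sqrt(2)/4)^(1/3) + (sqrt(3) + 5*sqrt(2)/4)^(-1/3))/4) + C4*exp(a*(1/(2*(sqrt(3) + 5*sqrt(2)/4)^(1/3)) + sqrt(2)/2 + (sqrt(3) + 5*sqrt(2)/4)^(1/3))) - a


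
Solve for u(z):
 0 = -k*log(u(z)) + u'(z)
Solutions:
 li(u(z)) = C1 + k*z


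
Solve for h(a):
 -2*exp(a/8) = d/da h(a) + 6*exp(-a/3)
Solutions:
 h(a) = C1 - 16*exp(a/8) + 18*exp(-a/3)


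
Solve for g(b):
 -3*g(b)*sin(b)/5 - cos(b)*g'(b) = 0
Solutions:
 g(b) = C1*cos(b)^(3/5)


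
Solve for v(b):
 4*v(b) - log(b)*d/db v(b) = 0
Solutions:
 v(b) = C1*exp(4*li(b))


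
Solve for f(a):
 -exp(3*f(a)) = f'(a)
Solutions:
 f(a) = log((-3^(2/3) - 3*3^(1/6)*I)*(1/(C1 + a))^(1/3)/6)
 f(a) = log((-3^(2/3) + 3*3^(1/6)*I)*(1/(C1 + a))^(1/3)/6)
 f(a) = log(1/(C1 + 3*a))/3


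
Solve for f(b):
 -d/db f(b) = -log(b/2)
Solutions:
 f(b) = C1 + b*log(b) - b - b*log(2)


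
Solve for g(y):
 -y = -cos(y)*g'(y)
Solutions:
 g(y) = C1 + Integral(y/cos(y), y)


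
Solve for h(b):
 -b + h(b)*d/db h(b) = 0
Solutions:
 h(b) = -sqrt(C1 + b^2)
 h(b) = sqrt(C1 + b^2)


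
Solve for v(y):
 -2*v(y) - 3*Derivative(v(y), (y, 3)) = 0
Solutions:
 v(y) = C3*exp(-2^(1/3)*3^(2/3)*y/3) + (C1*sin(2^(1/3)*3^(1/6)*y/2) + C2*cos(2^(1/3)*3^(1/6)*y/2))*exp(2^(1/3)*3^(2/3)*y/6)


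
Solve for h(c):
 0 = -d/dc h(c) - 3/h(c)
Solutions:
 h(c) = -sqrt(C1 - 6*c)
 h(c) = sqrt(C1 - 6*c)


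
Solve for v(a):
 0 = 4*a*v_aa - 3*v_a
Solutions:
 v(a) = C1 + C2*a^(7/4)


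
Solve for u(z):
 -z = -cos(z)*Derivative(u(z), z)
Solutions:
 u(z) = C1 + Integral(z/cos(z), z)


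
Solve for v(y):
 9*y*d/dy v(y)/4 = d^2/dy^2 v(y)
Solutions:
 v(y) = C1 + C2*erfi(3*sqrt(2)*y/4)


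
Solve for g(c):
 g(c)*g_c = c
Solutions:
 g(c) = -sqrt(C1 + c^2)
 g(c) = sqrt(C1 + c^2)


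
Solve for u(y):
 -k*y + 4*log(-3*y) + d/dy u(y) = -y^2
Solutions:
 u(y) = C1 + k*y^2/2 - y^3/3 - 4*y*log(-y) + 4*y*(1 - log(3))


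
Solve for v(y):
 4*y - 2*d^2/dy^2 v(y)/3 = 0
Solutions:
 v(y) = C1 + C2*y + y^3


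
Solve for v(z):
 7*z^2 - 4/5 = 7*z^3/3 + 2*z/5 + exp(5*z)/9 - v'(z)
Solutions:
 v(z) = C1 + 7*z^4/12 - 7*z^3/3 + z^2/5 + 4*z/5 + exp(5*z)/45


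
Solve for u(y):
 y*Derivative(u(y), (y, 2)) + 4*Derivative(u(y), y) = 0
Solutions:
 u(y) = C1 + C2/y^3


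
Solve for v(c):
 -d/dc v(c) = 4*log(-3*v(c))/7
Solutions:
 7*Integral(1/(log(-_y) + log(3)), (_y, v(c)))/4 = C1 - c


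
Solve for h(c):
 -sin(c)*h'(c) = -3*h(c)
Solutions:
 h(c) = C1*(cos(c) - 1)^(3/2)/(cos(c) + 1)^(3/2)


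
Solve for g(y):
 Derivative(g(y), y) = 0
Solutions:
 g(y) = C1


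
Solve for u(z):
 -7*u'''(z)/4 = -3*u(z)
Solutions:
 u(z) = C3*exp(12^(1/3)*7^(2/3)*z/7) + (C1*sin(14^(2/3)*3^(5/6)*z/14) + C2*cos(14^(2/3)*3^(5/6)*z/14))*exp(-12^(1/3)*7^(2/3)*z/14)


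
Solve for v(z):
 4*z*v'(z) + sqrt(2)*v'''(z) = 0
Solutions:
 v(z) = C1 + Integral(C2*airyai(-sqrt(2)*z) + C3*airybi(-sqrt(2)*z), z)


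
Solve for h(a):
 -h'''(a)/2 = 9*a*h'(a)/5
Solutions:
 h(a) = C1 + Integral(C2*airyai(-18^(1/3)*5^(2/3)*a/5) + C3*airybi(-18^(1/3)*5^(2/3)*a/5), a)


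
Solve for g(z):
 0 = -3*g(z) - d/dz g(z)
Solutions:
 g(z) = C1*exp(-3*z)


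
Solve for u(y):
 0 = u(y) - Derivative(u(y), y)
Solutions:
 u(y) = C1*exp(y)


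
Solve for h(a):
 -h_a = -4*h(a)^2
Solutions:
 h(a) = -1/(C1 + 4*a)


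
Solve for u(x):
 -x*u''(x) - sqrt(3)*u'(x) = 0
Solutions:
 u(x) = C1 + C2*x^(1 - sqrt(3))


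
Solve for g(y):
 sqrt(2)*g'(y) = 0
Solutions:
 g(y) = C1


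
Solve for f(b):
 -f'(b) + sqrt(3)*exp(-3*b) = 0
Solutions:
 f(b) = C1 - sqrt(3)*exp(-3*b)/3


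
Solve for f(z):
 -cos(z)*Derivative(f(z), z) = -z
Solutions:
 f(z) = C1 + Integral(z/cos(z), z)


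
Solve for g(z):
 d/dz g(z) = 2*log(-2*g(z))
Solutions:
 -Integral(1/(log(-_y) + log(2)), (_y, g(z)))/2 = C1 - z


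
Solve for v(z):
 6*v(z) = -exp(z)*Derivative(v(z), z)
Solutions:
 v(z) = C1*exp(6*exp(-z))


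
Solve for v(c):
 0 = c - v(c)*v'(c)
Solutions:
 v(c) = -sqrt(C1 + c^2)
 v(c) = sqrt(C1 + c^2)


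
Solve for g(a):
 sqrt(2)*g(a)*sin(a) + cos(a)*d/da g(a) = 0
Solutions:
 g(a) = C1*cos(a)^(sqrt(2))


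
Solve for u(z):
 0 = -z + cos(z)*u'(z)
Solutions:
 u(z) = C1 + Integral(z/cos(z), z)


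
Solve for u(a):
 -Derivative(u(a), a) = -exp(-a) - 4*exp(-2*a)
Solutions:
 u(a) = C1 - exp(-a) - 2*exp(-2*a)


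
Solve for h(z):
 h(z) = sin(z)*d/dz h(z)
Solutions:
 h(z) = C1*sqrt(cos(z) - 1)/sqrt(cos(z) + 1)


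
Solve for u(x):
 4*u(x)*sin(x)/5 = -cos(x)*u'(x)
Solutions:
 u(x) = C1*cos(x)^(4/5)


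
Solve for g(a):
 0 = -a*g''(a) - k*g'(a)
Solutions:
 g(a) = C1 + a^(1 - re(k))*(C2*sin(log(a)*Abs(im(k))) + C3*cos(log(a)*im(k)))


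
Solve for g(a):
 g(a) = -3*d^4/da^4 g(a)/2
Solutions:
 g(a) = (C1*sin(6^(3/4)*a/6) + C2*cos(6^(3/4)*a/6))*exp(-6^(3/4)*a/6) + (C3*sin(6^(3/4)*a/6) + C4*cos(6^(3/4)*a/6))*exp(6^(3/4)*a/6)


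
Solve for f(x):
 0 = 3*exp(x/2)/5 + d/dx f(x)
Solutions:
 f(x) = C1 - 6*exp(x/2)/5


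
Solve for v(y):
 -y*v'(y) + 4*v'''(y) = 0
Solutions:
 v(y) = C1 + Integral(C2*airyai(2^(1/3)*y/2) + C3*airybi(2^(1/3)*y/2), y)


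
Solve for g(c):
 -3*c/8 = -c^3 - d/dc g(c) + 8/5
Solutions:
 g(c) = C1 - c^4/4 + 3*c^2/16 + 8*c/5


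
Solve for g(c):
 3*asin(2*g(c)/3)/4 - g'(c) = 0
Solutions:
 Integral(1/asin(2*_y/3), (_y, g(c))) = C1 + 3*c/4


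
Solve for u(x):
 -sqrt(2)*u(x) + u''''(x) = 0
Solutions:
 u(x) = C1*exp(-2^(1/8)*x) + C2*exp(2^(1/8)*x) + C3*sin(2^(1/8)*x) + C4*cos(2^(1/8)*x)


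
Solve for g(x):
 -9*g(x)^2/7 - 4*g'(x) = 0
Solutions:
 g(x) = 28/(C1 + 9*x)


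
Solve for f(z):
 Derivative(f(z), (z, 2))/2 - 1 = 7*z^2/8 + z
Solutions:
 f(z) = C1 + C2*z + 7*z^4/48 + z^3/3 + z^2


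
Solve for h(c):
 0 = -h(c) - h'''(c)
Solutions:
 h(c) = C3*exp(-c) + (C1*sin(sqrt(3)*c/2) + C2*cos(sqrt(3)*c/2))*exp(c/2)


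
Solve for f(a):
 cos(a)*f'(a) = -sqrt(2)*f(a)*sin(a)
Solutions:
 f(a) = C1*cos(a)^(sqrt(2))


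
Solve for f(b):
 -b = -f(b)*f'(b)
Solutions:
 f(b) = -sqrt(C1 + b^2)
 f(b) = sqrt(C1 + b^2)


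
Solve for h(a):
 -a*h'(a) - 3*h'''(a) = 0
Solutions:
 h(a) = C1 + Integral(C2*airyai(-3^(2/3)*a/3) + C3*airybi(-3^(2/3)*a/3), a)


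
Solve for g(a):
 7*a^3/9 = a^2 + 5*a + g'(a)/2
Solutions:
 g(a) = C1 + 7*a^4/18 - 2*a^3/3 - 5*a^2


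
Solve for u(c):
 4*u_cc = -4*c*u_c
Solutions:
 u(c) = C1 + C2*erf(sqrt(2)*c/2)


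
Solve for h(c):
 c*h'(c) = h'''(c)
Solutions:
 h(c) = C1 + Integral(C2*airyai(c) + C3*airybi(c), c)


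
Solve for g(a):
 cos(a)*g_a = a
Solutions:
 g(a) = C1 + Integral(a/cos(a), a)


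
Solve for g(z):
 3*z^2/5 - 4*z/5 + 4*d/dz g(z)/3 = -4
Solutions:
 g(z) = C1 - 3*z^3/20 + 3*z^2/10 - 3*z


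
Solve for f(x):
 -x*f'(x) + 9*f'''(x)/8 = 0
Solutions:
 f(x) = C1 + Integral(C2*airyai(2*3^(1/3)*x/3) + C3*airybi(2*3^(1/3)*x/3), x)


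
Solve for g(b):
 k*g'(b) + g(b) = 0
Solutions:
 g(b) = C1*exp(-b/k)


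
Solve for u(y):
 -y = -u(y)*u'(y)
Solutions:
 u(y) = -sqrt(C1 + y^2)
 u(y) = sqrt(C1 + y^2)


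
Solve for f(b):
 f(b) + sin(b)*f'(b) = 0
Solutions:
 f(b) = C1*sqrt(cos(b) + 1)/sqrt(cos(b) - 1)


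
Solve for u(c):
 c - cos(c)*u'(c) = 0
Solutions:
 u(c) = C1 + Integral(c/cos(c), c)


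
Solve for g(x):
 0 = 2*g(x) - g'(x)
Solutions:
 g(x) = C1*exp(2*x)


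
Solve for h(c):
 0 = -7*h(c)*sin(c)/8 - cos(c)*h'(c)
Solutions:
 h(c) = C1*cos(c)^(7/8)


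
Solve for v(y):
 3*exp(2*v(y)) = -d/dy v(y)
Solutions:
 v(y) = log(-sqrt(-1/(C1 - 3*y))) - log(2)/2
 v(y) = log(-1/(C1 - 3*y))/2 - log(2)/2


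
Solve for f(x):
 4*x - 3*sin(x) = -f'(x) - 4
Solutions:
 f(x) = C1 - 2*x^2 - 4*x - 3*cos(x)


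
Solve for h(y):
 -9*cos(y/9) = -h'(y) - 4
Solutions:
 h(y) = C1 - 4*y + 81*sin(y/9)


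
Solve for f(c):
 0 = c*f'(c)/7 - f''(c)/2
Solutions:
 f(c) = C1 + C2*erfi(sqrt(7)*c/7)


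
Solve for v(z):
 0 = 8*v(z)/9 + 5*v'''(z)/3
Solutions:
 v(z) = C3*exp(-2*15^(2/3)*z/15) + (C1*sin(3^(1/6)*5^(2/3)*z/5) + C2*cos(3^(1/6)*5^(2/3)*z/5))*exp(15^(2/3)*z/15)


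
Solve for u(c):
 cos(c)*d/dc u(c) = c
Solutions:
 u(c) = C1 + Integral(c/cos(c), c)


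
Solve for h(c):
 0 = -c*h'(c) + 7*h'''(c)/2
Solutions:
 h(c) = C1 + Integral(C2*airyai(2^(1/3)*7^(2/3)*c/7) + C3*airybi(2^(1/3)*7^(2/3)*c/7), c)


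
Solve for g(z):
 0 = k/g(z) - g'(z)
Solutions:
 g(z) = -sqrt(C1 + 2*k*z)
 g(z) = sqrt(C1 + 2*k*z)


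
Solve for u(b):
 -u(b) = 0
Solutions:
 u(b) = 0


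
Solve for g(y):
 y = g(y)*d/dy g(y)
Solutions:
 g(y) = -sqrt(C1 + y^2)
 g(y) = sqrt(C1 + y^2)


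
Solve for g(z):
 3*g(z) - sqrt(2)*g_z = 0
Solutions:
 g(z) = C1*exp(3*sqrt(2)*z/2)


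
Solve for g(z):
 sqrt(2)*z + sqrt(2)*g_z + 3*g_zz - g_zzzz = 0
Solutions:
 g(z) = C1 + C2*exp(-sqrt(2)*z) + C3*exp(z*(sqrt(2) + sqrt(6))/2) + C4*exp(z*(-sqrt(6) + sqrt(2))/2) - z^2/2 + 3*sqrt(2)*z/2


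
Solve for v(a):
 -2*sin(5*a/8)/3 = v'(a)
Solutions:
 v(a) = C1 + 16*cos(5*a/8)/15


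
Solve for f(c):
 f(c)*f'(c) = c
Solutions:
 f(c) = -sqrt(C1 + c^2)
 f(c) = sqrt(C1 + c^2)


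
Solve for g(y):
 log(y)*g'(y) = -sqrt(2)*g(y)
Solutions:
 g(y) = C1*exp(-sqrt(2)*li(y))


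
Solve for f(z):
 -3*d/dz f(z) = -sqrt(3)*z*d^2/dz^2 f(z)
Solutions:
 f(z) = C1 + C2*z^(1 + sqrt(3))


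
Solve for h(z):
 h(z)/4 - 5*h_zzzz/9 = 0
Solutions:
 h(z) = C1*exp(-5^(3/4)*sqrt(6)*z/10) + C2*exp(5^(3/4)*sqrt(6)*z/10) + C3*sin(5^(3/4)*sqrt(6)*z/10) + C4*cos(5^(3/4)*sqrt(6)*z/10)


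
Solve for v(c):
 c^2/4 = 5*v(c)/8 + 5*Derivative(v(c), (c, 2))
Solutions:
 v(c) = C1*sin(sqrt(2)*c/4) + C2*cos(sqrt(2)*c/4) + 2*c^2/5 - 32/5


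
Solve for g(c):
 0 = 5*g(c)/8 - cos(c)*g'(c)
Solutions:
 g(c) = C1*(sin(c) + 1)^(5/16)/(sin(c) - 1)^(5/16)


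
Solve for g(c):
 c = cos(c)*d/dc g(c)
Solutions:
 g(c) = C1 + Integral(c/cos(c), c)


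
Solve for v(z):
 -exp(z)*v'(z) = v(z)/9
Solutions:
 v(z) = C1*exp(exp(-z)/9)


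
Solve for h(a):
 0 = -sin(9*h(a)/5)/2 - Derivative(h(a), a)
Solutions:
 a/2 + 5*log(cos(9*h(a)/5) - 1)/18 - 5*log(cos(9*h(a)/5) + 1)/18 = C1


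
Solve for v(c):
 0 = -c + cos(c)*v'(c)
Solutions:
 v(c) = C1 + Integral(c/cos(c), c)


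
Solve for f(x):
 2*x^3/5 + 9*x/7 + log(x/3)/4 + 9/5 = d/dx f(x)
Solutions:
 f(x) = C1 + x^4/10 + 9*x^2/14 + x*log(x)/4 - x*log(3)/4 + 31*x/20


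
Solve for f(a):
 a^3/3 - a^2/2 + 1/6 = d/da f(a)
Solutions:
 f(a) = C1 + a^4/12 - a^3/6 + a/6


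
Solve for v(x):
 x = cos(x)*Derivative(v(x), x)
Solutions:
 v(x) = C1 + Integral(x/cos(x), x)


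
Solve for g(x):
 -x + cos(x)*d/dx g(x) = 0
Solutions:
 g(x) = C1 + Integral(x/cos(x), x)


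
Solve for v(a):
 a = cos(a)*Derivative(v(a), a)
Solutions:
 v(a) = C1 + Integral(a/cos(a), a)


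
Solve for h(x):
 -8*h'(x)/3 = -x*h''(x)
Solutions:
 h(x) = C1 + C2*x^(11/3)


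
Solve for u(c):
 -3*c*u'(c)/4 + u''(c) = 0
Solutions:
 u(c) = C1 + C2*erfi(sqrt(6)*c/4)


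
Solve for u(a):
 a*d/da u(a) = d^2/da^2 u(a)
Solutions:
 u(a) = C1 + C2*erfi(sqrt(2)*a/2)


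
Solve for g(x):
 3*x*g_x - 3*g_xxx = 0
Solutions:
 g(x) = C1 + Integral(C2*airyai(x) + C3*airybi(x), x)


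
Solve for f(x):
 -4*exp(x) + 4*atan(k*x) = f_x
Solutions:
 f(x) = C1 + 4*Piecewise((x*atan(k*x) - log(k^2*x^2 + 1)/(2*k), Ne(k, 0)), (0, True)) - 4*exp(x)


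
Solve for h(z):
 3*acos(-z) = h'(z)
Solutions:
 h(z) = C1 + 3*z*acos(-z) + 3*sqrt(1 - z^2)


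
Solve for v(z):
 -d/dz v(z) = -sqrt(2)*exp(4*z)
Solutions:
 v(z) = C1 + sqrt(2)*exp(4*z)/4


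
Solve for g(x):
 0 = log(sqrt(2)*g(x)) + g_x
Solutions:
 2*Integral(1/(2*log(_y) + log(2)), (_y, g(x))) = C1 - x


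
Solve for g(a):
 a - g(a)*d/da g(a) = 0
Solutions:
 g(a) = -sqrt(C1 + a^2)
 g(a) = sqrt(C1 + a^2)


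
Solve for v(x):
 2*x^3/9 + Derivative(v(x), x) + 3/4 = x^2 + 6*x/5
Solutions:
 v(x) = C1 - x^4/18 + x^3/3 + 3*x^2/5 - 3*x/4


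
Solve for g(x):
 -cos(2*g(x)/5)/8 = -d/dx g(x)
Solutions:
 -x/8 - 5*log(sin(2*g(x)/5) - 1)/4 + 5*log(sin(2*g(x)/5) + 1)/4 = C1


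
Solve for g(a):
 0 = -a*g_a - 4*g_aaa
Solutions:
 g(a) = C1 + Integral(C2*airyai(-2^(1/3)*a/2) + C3*airybi(-2^(1/3)*a/2), a)


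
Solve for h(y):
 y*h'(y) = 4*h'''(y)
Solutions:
 h(y) = C1 + Integral(C2*airyai(2^(1/3)*y/2) + C3*airybi(2^(1/3)*y/2), y)


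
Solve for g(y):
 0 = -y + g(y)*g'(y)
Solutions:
 g(y) = -sqrt(C1 + y^2)
 g(y) = sqrt(C1 + y^2)


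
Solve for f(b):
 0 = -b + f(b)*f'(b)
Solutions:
 f(b) = -sqrt(C1 + b^2)
 f(b) = sqrt(C1 + b^2)


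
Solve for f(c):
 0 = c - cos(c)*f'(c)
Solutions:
 f(c) = C1 + Integral(c/cos(c), c)


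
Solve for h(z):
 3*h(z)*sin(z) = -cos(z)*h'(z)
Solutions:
 h(z) = C1*cos(z)^3


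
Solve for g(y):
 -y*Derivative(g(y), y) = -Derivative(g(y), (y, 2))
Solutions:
 g(y) = C1 + C2*erfi(sqrt(2)*y/2)


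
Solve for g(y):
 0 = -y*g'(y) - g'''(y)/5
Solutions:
 g(y) = C1 + Integral(C2*airyai(-5^(1/3)*y) + C3*airybi(-5^(1/3)*y), y)


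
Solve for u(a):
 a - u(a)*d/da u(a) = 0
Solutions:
 u(a) = -sqrt(C1 + a^2)
 u(a) = sqrt(C1 + a^2)


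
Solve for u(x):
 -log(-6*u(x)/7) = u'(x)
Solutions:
 Integral(1/(log(-_y) - log(7) + log(6)), (_y, u(x))) = C1 - x


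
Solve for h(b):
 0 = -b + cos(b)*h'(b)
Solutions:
 h(b) = C1 + Integral(b/cos(b), b)


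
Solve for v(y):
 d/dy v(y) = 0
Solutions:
 v(y) = C1


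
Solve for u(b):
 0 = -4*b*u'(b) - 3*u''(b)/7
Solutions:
 u(b) = C1 + C2*erf(sqrt(42)*b/3)


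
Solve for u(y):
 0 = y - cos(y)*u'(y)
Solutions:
 u(y) = C1 + Integral(y/cos(y), y)


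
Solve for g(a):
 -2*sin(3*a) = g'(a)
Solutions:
 g(a) = C1 + 2*cos(3*a)/3


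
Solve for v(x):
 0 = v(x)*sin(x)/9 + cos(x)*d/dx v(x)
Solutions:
 v(x) = C1*cos(x)^(1/9)


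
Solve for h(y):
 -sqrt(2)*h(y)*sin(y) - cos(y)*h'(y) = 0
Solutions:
 h(y) = C1*cos(y)^(sqrt(2))


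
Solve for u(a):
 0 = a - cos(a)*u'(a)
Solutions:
 u(a) = C1 + Integral(a/cos(a), a)


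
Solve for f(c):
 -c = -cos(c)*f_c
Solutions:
 f(c) = C1 + Integral(c/cos(c), c)


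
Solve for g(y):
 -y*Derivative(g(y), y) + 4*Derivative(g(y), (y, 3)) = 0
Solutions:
 g(y) = C1 + Integral(C2*airyai(2^(1/3)*y/2) + C3*airybi(2^(1/3)*y/2), y)


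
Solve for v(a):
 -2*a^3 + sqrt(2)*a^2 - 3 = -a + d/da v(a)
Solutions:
 v(a) = C1 - a^4/2 + sqrt(2)*a^3/3 + a^2/2 - 3*a


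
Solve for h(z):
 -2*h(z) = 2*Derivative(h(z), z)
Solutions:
 h(z) = C1*exp(-z)


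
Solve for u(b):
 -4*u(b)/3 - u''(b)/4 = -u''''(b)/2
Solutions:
 u(b) = C1*exp(-sqrt(3)*b*sqrt(3 + sqrt(393))/6) + C2*exp(sqrt(3)*b*sqrt(3 + sqrt(393))/6) + C3*sin(sqrt(3)*b*sqrt(-3 + sqrt(393))/6) + C4*cos(sqrt(3)*b*sqrt(-3 + sqrt(393))/6)


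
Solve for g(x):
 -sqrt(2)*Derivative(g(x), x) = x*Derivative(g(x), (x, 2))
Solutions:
 g(x) = C1 + C2*x^(1 - sqrt(2))


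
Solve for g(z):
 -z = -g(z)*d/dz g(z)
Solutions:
 g(z) = -sqrt(C1 + z^2)
 g(z) = sqrt(C1 + z^2)


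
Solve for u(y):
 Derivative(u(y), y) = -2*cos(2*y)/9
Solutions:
 u(y) = C1 - sin(2*y)/9


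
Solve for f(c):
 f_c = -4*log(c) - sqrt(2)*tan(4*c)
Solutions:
 f(c) = C1 - 4*c*log(c) + 4*c + sqrt(2)*log(cos(4*c))/4


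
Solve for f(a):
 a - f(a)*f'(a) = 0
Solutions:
 f(a) = -sqrt(C1 + a^2)
 f(a) = sqrt(C1 + a^2)


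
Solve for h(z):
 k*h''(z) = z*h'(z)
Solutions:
 h(z) = C1 + C2*erf(sqrt(2)*z*sqrt(-1/k)/2)/sqrt(-1/k)


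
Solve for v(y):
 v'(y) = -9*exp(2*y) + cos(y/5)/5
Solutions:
 v(y) = C1 - 9*exp(2*y)/2 + sin(y/5)


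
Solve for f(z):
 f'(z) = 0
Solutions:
 f(z) = C1


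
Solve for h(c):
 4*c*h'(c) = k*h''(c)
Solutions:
 h(c) = C1 + C2*erf(sqrt(2)*c*sqrt(-1/k))/sqrt(-1/k)


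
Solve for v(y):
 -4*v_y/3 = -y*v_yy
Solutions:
 v(y) = C1 + C2*y^(7/3)


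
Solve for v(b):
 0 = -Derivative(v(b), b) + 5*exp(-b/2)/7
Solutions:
 v(b) = C1 - 10*exp(-b/2)/7


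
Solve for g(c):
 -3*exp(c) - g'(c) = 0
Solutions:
 g(c) = C1 - 3*exp(c)


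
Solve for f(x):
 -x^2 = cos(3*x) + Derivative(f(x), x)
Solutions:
 f(x) = C1 - x^3/3 - sin(3*x)/3


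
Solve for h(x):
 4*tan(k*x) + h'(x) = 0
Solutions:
 h(x) = C1 - 4*Piecewise((-log(cos(k*x))/k, Ne(k, 0)), (0, True))


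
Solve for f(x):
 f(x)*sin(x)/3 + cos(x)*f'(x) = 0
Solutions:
 f(x) = C1*cos(x)^(1/3)


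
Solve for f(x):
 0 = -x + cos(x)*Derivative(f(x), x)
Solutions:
 f(x) = C1 + Integral(x/cos(x), x)


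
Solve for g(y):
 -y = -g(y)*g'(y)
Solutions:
 g(y) = -sqrt(C1 + y^2)
 g(y) = sqrt(C1 + y^2)


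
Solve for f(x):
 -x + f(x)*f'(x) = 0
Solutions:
 f(x) = -sqrt(C1 + x^2)
 f(x) = sqrt(C1 + x^2)


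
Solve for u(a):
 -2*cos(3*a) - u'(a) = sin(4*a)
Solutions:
 u(a) = C1 - 2*sin(3*a)/3 + cos(4*a)/4


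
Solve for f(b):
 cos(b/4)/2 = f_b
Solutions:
 f(b) = C1 + 2*sin(b/4)


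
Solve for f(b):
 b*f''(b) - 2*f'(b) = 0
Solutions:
 f(b) = C1 + C2*b^3


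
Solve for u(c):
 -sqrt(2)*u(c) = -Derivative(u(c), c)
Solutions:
 u(c) = C1*exp(sqrt(2)*c)


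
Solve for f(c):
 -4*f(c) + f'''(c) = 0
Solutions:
 f(c) = C3*exp(2^(2/3)*c) + (C1*sin(2^(2/3)*sqrt(3)*c/2) + C2*cos(2^(2/3)*sqrt(3)*c/2))*exp(-2^(2/3)*c/2)
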